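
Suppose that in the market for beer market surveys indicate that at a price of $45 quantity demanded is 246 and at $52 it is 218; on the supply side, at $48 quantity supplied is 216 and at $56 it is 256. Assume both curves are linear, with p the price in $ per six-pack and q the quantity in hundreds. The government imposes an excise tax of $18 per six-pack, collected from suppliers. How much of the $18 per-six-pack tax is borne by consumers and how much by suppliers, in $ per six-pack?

Consumers bear $10 per six-pack; suppliers bear $8 per six-pack.

Demand slope: (218 − 246)/(52 − 45) = -4, so qd = 426 − 4p.
Supply slope: (256 − 216)/(56 − 48) = 5, so qs = 5p − 24.
Before the tax: set 426 − 4p = 5p − 24 → p* = $50, q* = 226.
With the tax collected from suppliers, supply shifts: qs = 5(p − 18) − 24.
New equilibrium: consumers pay $60, suppliers receive $42, q = 186. (Wedge: pb − ps = 18.)
Burden on consumers: $10; on suppliers: $8. (They sum to $18.)
The less price-elastic side of the market bears the larger share of a per-unit tax.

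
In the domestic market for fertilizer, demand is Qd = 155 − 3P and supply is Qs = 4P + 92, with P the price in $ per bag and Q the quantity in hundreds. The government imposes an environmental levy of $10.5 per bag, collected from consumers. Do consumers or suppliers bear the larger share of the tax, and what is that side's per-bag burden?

Before the tax: set 155 − 3P = 4P + 92 → P* = $9, Q* = 128.
With the tax collected from consumers, demand (in seller-price terms) shifts: Qd = 155 − 3(P + 10.5).
Solving gives Q = 110 with consumers paying $15 and suppliers receiving $4.5 (the $10.5 wedge).
Per-bag burden: consumers $6, suppliers $4.5.
Consumers take the larger share because demand is less price-elastic here (demand slope 3 vs supply slope 4).

Consumers bear the larger share: $6 per bag.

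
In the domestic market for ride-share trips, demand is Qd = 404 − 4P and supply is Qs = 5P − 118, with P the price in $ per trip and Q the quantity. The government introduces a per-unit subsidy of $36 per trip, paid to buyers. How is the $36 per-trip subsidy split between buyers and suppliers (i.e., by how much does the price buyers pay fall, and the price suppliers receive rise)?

Before the subsidy: set 404 − 4P = 5P − 118 → P* = $58, Q* = 172.
With a per-unit subsidy paid to buyers, each effectively pays P − 36, so demand becomes Qd = 404 − 4(P − 36).
Solving gives Q = 252 with buyers paying $38 and suppliers receiving $74 (the $36 wedge).
Gain to buyers: $20; to suppliers: $16. (They sum to $36.)

Buyers gain $20 per trip; suppliers gain $16 per trip.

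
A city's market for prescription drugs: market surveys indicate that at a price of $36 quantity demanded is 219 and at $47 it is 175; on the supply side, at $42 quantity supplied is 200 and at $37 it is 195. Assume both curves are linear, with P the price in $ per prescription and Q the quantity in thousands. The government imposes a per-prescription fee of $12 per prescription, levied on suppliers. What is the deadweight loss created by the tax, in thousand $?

Deadweight loss = $57.6 thousand.

Demand slope: (175 − 219)/(47 − 36) = -4, so Qd = 363 − 4P.
Supply slope: (195 − 200)/(37 − 42) = 1, so Qs = P + 158.
Without the tax, 363 − 4P = P + 158 gives 5P = 205, so P* = $41 and Q* = 199.
With the tax collected from suppliers, supply shifts: Qs = (P − 12) + 158.
New equilibrium: buyers pay $43.4, suppliers receive $31.4, Q = 189.4. (Wedge: Pb − Ps = 12.)
Quantity falls by |ΔQ| = |199 − 189.4| = 9.6.
DWL = ½ · t · |ΔQ| = ½ · 12 · 9.6 = $57.6.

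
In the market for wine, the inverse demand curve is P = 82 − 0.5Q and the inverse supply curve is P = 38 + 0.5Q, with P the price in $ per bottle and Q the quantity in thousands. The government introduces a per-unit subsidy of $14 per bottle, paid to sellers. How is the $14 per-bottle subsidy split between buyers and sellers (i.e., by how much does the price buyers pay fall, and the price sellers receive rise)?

Buyers gain $7 per bottle; sellers gain $7 per bottle.

Inverting to Q(P) form: Qd = 164 − 2P; Qs = 2P − 76.
Without the subsidy, 164 − 2P = 2P − 76 gives 4P = 240, so P* = $60 and Q* = 44.
With a per-unit subsidy paid to sellers, each receives P + 14 per unit sold, so supply becomes Qs = 2(P + 14) − 76.
New equilibrium: buyers pay $53, sellers receive $67, Q = 58. (Wedge: Pb − Ps = −14.)
Gain to buyers: $7; to sellers: $7. (They sum to $14.)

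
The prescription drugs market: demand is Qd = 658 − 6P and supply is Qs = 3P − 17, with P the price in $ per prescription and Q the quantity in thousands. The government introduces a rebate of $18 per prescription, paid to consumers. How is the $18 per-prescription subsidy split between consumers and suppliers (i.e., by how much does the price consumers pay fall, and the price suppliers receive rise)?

Consumers gain $6 per prescription; suppliers gain $12 per prescription.

Before the subsidy: set 658 − 6P = 3P − 17 → P* = $75, Q* = 208.
With a per-unit subsidy paid to consumers, each effectively pays P − 18, so demand becomes Qd = 658 − 6(P − 18).
Solving gives Q = 244 with consumers paying $69 and suppliers receiving $87 (the $18 wedge).
Gain to consumers: $6; to suppliers: $12. (They sum to $18.)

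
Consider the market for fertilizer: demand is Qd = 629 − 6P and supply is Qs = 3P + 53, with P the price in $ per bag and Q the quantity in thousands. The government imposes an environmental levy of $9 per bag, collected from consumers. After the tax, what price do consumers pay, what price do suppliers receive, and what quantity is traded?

Consumers pay $67; suppliers receive $58; quantity = 227.

Without the tax, 629 − 6P = 3P + 53 gives 9P = 576, so P* = $64 and Q* = 245.
With the tax collected from consumers, demand (in seller-price terms) shifts: Qd = 629 − 6(P + 9).
New equilibrium: consumers pay $67, suppliers receive $58, Q = 227. (Wedge: Pb − Ps = 9.)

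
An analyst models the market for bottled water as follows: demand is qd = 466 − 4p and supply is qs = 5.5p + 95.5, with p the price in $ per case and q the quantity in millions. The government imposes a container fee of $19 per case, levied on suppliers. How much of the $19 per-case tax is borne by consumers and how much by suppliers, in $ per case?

Consumers bear $11 per case; suppliers bear $8 per case.

Before the tax: set 466 − 4p = 5.5p + 95.5 → p* = $39, q* = 310.
With the tax collected from suppliers, supply shifts: qs = 5.5(p − 19) + 95.5.
Solving gives q = 266 with consumers paying $50 and suppliers receiving $31 (the $19 wedge).
Burden on consumers: $11; on suppliers: $8. (They sum to $19.)
The less price-elastic side of the market bears the larger share of a per-unit tax.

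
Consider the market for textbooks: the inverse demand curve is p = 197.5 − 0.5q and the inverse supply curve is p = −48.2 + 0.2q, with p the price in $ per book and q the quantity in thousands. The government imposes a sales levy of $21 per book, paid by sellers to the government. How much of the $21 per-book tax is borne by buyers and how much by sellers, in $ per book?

Inverting to q(p) form: qd = 395 − 2p; qs = 5p + 241.
Without the tax, 395 − 2p = 5p + 241 gives 7p = 154, so p* = $22 and q* = 351.
With the tax collected from sellers, supply shifts: qs = 5(p − 21) + 241.
Solving gives q = 321 with buyers paying $37 and sellers receiving $16 (the $21 wedge).
Burden on buyers: $15; on sellers: $6. (They sum to $21.)
The less price-elastic side of the market bears the larger share of a per-unit tax.

Buyers bear $15 per book; sellers bear $6 per book.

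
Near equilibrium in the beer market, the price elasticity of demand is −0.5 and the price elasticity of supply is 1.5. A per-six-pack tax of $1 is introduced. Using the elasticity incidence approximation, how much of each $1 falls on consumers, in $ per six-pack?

Incidence ratio: consumers' share ≈ εs / (εs + |εd|) = 1.5 / (1.5 + 0.5) = 0.75.
So consumers bear ≈ 0.75 × $1 = $0.75; suppliers bear $0.25.

Consumers bear ≈ $0.75 per six-pack.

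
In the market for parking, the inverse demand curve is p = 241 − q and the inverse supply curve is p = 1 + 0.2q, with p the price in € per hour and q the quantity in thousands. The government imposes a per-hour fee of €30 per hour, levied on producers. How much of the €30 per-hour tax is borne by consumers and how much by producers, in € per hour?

Consumers bear €25 per hour; producers bear €5 per hour.

Inverting to q(p) form: qd = 241 − p; qs = 5p − 5.
Before the tax: set 241 − p = 5p − 5 → p* = €41, q* = 200.
With the tax collected from producers, supply shifts: qs = 5(p − 30) − 5.
Solving gives q = 175 with consumers paying €66 and producers receiving €36 (the €30 wedge).
Burden on consumers: €25; on producers: €5. (They sum to €30.)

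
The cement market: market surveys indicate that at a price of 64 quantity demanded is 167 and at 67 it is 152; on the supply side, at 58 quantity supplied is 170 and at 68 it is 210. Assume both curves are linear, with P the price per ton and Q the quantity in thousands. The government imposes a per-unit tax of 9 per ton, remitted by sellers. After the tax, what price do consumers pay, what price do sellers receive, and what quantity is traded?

Demand slope: (152 − 167)/(67 − 64) = -5, so Qd = 487 − 5P.
Supply slope: (210 − 170)/(68 − 58) = 4, so Qs = 4P − 62.
Before the tax: set 487 − 5P = 4P − 62 → P* = 61, Q* = 182.
With the tax collected from sellers, supply shifts: Qs = 4(P − 9) − 62.
New equilibrium: consumers pay 65, sellers receive 56, Q = 162. (Wedge: Pb − Ps = 9.)
The less price-elastic side of the market bears the larger share of a per-unit tax.

Consumers pay 65; sellers receive 56; quantity = 162.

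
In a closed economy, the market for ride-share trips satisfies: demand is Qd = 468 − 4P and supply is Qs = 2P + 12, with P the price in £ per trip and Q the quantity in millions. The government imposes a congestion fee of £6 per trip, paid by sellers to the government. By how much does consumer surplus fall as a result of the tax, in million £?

Consumer surplus falls by £320 million.

Without the tax, 468 − 4P = 2P + 12 gives 6P = 456, so P* = £76 and Q* = 164.
With the tax collected from sellers, supply shifts: Qs = 2(P − 6) + 12.
Solving gives Q = 156 with consumers paying £78 and sellers receiving £72 (the £6 wedge).
ΔCS is the trapezoid between Q = 156 and Q = 164 of height £2: ½ · (164 + 156) · 2 = £320.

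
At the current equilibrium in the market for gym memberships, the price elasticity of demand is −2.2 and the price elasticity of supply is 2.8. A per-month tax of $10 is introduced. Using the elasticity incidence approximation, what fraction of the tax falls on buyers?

Buyers' share ≈ 0.56.

Incidence ratio: buyers' share ≈ εs / (εs + |εd|) = 2.8 / (2.8 + 2.2) = 0.56.
Supply is the more elastic side, so buyers bear the larger share.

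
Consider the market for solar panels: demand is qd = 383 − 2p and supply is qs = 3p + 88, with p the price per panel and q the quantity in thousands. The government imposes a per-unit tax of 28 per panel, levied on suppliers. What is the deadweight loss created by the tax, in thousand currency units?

Deadweight loss = 470.4 thousand.

Without the tax, 383 − 2p = 3p + 88 gives 5p = 295, so p* = 59 and q* = 265.
With the tax collected from suppliers, supply shifts: qs = 3(p − 28) + 88.
Solving gives q = 231.4 with buyers paying 75.8 and suppliers receiving 47.8 (the 28 wedge).
Quantity falls by |ΔQ| = |265 − 231.4| = 33.6.
DWL = ½ · t · |ΔQ| = ½ · 28 · 33.6 = 470.4.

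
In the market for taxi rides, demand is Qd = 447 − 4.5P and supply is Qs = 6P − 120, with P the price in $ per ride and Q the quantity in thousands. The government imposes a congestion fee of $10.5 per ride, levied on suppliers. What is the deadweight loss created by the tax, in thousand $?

Without the tax, 447 − 4.5P = 6P − 120 gives 10.5P = 567, so P* = $54 and Q* = 204.
With the tax collected from suppliers, supply shifts: Qs = 6(P − 10.5) − 120.
New equilibrium: consumers pay $60, suppliers receive $49.5, Q = 177. (Wedge: Pb − Ps = 10.5.)
Quantity falls by |ΔQ| = |204 − 177| = 27.
DWL = ½ · t · |ΔQ| = ½ · 10.5 · 27 = $141.75.

Deadweight loss = $141.75 thousand.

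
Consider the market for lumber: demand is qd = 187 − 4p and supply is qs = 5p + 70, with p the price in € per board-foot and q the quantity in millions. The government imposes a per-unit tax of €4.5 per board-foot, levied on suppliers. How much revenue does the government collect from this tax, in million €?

Tax revenue = €562.5 million.

Without the tax, 187 − 4p = 5p + 70 gives 9p = 117, so p* = €13 and q* = 135.
With the tax collected from suppliers, supply shifts: qs = 5(p − 4.5) + 70.
New equilibrium: buyers pay €15.5, suppliers receive €11, q = 125. (Wedge: pb − ps = 4.5.)
Revenue = t · Q = 4.5 · 125 = €562.5.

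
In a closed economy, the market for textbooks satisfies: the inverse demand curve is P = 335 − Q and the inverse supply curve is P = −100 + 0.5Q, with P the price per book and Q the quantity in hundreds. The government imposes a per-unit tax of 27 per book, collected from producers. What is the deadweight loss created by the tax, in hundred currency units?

Inverting to Q(P) form: Qd = 335 − P; Qs = 2P + 200.
Without the tax, 335 − P = 2P + 200 gives 3P = 135, so P* = 45 and Q* = 290.
With the tax collected from producers, supply shifts: Qs = 2(P − 27) + 200.
Solving gives Q = 272 with buyers paying 63 and producers receiving 36 (the 27 wedge).
Quantity falls by |ΔQ| = |290 − 272| = 18.
DWL = ½ · t · |ΔQ| = ½ · 27 · 18 = 243.

Deadweight loss = 243 hundred.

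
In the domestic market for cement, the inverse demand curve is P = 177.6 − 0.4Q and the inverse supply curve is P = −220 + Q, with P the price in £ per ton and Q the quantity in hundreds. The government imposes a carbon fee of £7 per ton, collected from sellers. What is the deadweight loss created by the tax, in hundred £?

Deadweight loss = £17.5 hundred.

Rewrite in direct form: Qd = 444 − 2.5P and Qs = P + 220.
Without the tax, 444 − 2.5P = P + 220 gives 3.5P = 224, so P* = £64 and Q* = 284.
With the tax collected from sellers, supply shifts: Qs = (P − 7) + 220.
Solving gives Q = 279 with buyers paying £66 and sellers receiving £59 (the £7 wedge).
Quantity falls by |ΔQ| = |284 − 279| = 5.
DWL = ½ · t · |ΔQ| = ½ · 7 · 5 = £17.5.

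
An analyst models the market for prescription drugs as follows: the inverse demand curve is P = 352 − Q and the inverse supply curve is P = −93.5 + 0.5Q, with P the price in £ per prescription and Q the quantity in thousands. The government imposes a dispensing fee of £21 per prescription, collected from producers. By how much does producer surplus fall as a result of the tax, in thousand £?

Producer surplus falls by £2030 thousand.

Rewrite in direct form: Qd = 352 − P and Qs = 2P + 187.
Before the tax: set 352 − P = 2P + 187 → P* = £55, Q* = 297.
With the tax collected from producers, supply shifts: Qs = 2(P − 21) + 187.
New equilibrium: buyers pay £69, producers receive £48, Q = 283. (Wedge: Pb − Ps = 21.)
ΔPS is the trapezoid between Q = 283 and Q = 297 of height £7: ½ · (297 + 283) · 7 = £2030.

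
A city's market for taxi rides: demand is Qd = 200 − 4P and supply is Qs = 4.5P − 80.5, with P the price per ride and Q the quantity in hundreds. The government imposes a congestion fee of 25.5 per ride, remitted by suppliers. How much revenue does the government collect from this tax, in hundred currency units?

Tax revenue = 357 hundred.

Without the tax, 200 − 4P = 4.5P − 80.5 gives 8.5P = 280.5, so P* = 33 and Q* = 68.
With the tax collected from suppliers, supply shifts: Qs = 4.5(P − 25.5) − 80.5.
Solving gives Q = 14 with buyers paying 46.5 and suppliers receiving 21 (the 25.5 wedge).
Revenue = t · Q = 25.5 · 14 = 357.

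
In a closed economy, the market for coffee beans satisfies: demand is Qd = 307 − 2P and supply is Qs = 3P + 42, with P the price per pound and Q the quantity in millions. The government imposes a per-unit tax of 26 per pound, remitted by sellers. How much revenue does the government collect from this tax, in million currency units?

Tax revenue = 4414.8 million.

Before the tax: set 307 − 2P = 3P + 42 → P* = 53, Q* = 201.
With the tax collected from sellers, supply shifts: Qs = 3(P − 26) + 42.
Solving gives Q = 169.8 with consumers paying 68.6 and sellers receiving 42.6 (the 26 wedge).
Revenue = t · Q = 26 · 169.8 = 4414.8.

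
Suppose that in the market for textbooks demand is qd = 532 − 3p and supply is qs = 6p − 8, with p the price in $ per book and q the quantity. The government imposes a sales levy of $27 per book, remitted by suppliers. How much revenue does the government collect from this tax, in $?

Tax revenue = $8046.

Without the tax, 532 − 3p = 6p − 8 gives 9p = 540, so p* = $60 and q* = 352.
With the tax collected from suppliers, supply shifts: qs = 6(p − 27) − 8.
Solving gives q = 298 with consumers paying $78 and suppliers receiving $51 (the $27 wedge).
Revenue = t · Q = 27 · 298 = $8046.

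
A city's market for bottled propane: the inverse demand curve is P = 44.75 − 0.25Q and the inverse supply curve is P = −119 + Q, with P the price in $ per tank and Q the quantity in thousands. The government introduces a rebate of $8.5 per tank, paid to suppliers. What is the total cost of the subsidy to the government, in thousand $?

Inverting to Q(P) form: Qd = 179 − 4P; Qs = P + 119.
Without the subsidy, 179 − 4P = P + 119 gives 5P = 60, so P* = $12 and Q* = 131.
With a per-unit subsidy paid to suppliers, each receives P + 8.5 per unit sold, so supply becomes Qs = (P + 8.5) + 119.
New equilibrium: buyers pay $10.3, suppliers receive $18.8, Q = 137.8. (Wedge: Pb − Ps = −8.5.)
Outlay = t · Q = 8.5 · 137.8 = $1171.3.

Government outlay = $1171.3 thousand.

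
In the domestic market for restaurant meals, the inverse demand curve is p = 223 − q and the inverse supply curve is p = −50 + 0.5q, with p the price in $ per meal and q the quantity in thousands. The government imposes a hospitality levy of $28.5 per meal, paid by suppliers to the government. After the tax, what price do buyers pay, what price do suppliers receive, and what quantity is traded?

Buyers pay $60; suppliers receive $31.5; quantity = 163.

Rewrite in direct form: qd = 223 − p and qs = 2p + 100.
Before the tax: set 223 − p = 2p + 100 → p* = $41, q* = 182.
With the tax collected from suppliers, supply shifts: qs = 2(p − 28.5) + 100.
New equilibrium: buyers pay $60, suppliers receive $31.5, q = 163. (Wedge: pb − ps = 28.5.)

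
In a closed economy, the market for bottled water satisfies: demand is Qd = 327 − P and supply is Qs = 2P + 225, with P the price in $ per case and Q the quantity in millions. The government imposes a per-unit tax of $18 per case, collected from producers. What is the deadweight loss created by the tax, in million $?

Without the tax, 327 − P = 2P + 225 gives 3P = 102, so P* = $34 and Q* = 293.
With the tax collected from producers, supply shifts: Qs = 2(P − 18) + 225.
New equilibrium: buyers pay $46, producers receive $28, Q = 281. (Wedge: Pb − Ps = 18.)
Quantity falls by |ΔQ| = |293 − 281| = 12.
DWL = ½ · t · |ΔQ| = ½ · 18 · 12 = $108.

Deadweight loss = $108 million.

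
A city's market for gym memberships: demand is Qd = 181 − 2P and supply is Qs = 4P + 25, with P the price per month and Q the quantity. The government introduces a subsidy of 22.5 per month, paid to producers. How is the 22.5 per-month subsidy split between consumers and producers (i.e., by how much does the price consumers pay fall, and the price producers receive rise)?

Without the subsidy, 181 − 2P = 4P + 25 gives 6P = 156, so P* = 26 and Q* = 129.
With a per-unit subsidy paid to producers, each receives P + 22.5 per unit sold, so supply becomes Qs = 4(P + 22.5) + 25.
Solving gives Q = 159 with consumers paying 11 and producers receiving 33.5 (the 22.5 wedge).
Gain to consumers: 15; to producers: 7.5. (They sum to 22.5.)

Consumers gain 15 per month; producers gain 7.5 per month.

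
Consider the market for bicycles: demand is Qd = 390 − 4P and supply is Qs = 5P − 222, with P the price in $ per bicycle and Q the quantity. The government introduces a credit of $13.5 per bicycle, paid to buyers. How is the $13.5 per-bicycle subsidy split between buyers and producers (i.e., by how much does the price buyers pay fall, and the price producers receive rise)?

Buyers gain $7.5 per bicycle; producers gain $6 per bicycle.

Before the subsidy: set 390 − 4P = 5P − 222 → P* = $68, Q* = 118.
With a per-unit subsidy paid to buyers, each effectively pays P − 13.5, so demand becomes Qd = 390 − 4(P − 13.5).
New equilibrium: buyers pay $60.5, producers receive $74, Q = 148. (Wedge: Pb − Ps = −13.5.)
Gain to buyers: $7.5; to producers: $6. (They sum to $13.5.)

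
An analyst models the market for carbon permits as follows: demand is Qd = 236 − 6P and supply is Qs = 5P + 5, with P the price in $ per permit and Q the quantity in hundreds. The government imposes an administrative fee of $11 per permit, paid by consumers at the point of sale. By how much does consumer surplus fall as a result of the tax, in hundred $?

Consumer surplus falls by $475 hundred.

Before the tax: set 236 − 6P = 5P + 5 → P* = $21, Q* = 110.
With the tax collected from consumers, demand (in seller-price terms) shifts: Qd = 236 − 6(P + 11).
Solving gives Q = 80 with consumers paying $26 and sellers receiving $15 (the $11 wedge).
ΔCS is the trapezoid between Q = 80 and Q = 110 of height $5: ½ · (110 + 80) · 5 = $475.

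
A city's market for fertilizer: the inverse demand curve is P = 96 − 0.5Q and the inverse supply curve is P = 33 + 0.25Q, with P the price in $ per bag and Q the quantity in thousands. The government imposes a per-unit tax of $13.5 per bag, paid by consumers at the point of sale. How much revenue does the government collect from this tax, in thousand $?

Inverting to Q(P) form: Qd = 192 − 2P; Qs = 4P − 132.
Without the tax, 192 − 2P = 4P − 132 gives 6P = 324, so P* = $54 and Q* = 84.
With the tax collected from consumers, demand (in seller-price terms) shifts: Qd = 192 − 2(P + 13.5).
Solving gives Q = 66 with consumers paying $63 and suppliers receiving $49.5 (the $13.5 wedge).
Revenue = t · Q = 13.5 · 66 = $891.

Tax revenue = $891 thousand.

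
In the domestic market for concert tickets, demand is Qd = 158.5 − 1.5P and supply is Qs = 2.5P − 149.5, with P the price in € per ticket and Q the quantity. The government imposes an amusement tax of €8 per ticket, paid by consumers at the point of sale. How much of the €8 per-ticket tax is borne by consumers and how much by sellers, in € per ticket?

Consumers bear €5 per ticket; sellers bear €3 per ticket.

Without the tax, 158.5 − 1.5P = 2.5P − 149.5 gives 4P = 308, so P* = €77 and Q* = 43.
With the tax collected from consumers, demand (in seller-price terms) shifts: Qd = 158.5 − 1.5(P + 8).
New equilibrium: consumers pay €82, sellers receive €74, Q = 35.5. (Wedge: Pb − Ps = 8.)
Burden on consumers: €5; on sellers: €3. (They sum to €8.)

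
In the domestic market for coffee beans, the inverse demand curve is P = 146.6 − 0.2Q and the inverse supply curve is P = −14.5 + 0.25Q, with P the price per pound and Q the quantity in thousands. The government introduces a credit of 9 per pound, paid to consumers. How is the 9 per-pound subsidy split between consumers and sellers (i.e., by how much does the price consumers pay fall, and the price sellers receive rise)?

Inverting to Q(P) form: Qd = 733 − 5P; Qs = 4P + 58.
Before the subsidy: set 733 − 5P = 4P + 58 → P* = 75, Q* = 358.
With a per-unit subsidy paid to consumers, each effectively pays P − 9, so demand becomes Qd = 733 − 5(P − 9).
New equilibrium: consumers pay 71, sellers receive 80, Q = 378. (Wedge: Pb − Ps = −9.)
Gain to consumers: 4; to sellers: 5. (They sum to 9.)

Consumers gain 4 per pound; sellers gain 5 per pound.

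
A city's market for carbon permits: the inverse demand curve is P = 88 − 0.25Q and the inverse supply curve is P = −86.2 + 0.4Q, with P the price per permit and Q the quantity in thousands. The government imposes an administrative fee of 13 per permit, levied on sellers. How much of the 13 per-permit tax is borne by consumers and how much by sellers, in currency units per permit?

Consumers bear 5 per permit; sellers bear 8 per permit.

Rewrite in direct form: Qd = 352 − 4P and Qs = 2.5P + 215.5.
Before the tax: set 352 − 4P = 2.5P + 215.5 → P* = 21, Q* = 268.
With the tax collected from sellers, supply shifts: Qs = 2.5(P − 13) + 215.5.
Solving gives Q = 248 with consumers paying 26 and sellers receiving 13 (the 13 wedge).
Burden on consumers: 5; on sellers: 8. (They sum to 13.)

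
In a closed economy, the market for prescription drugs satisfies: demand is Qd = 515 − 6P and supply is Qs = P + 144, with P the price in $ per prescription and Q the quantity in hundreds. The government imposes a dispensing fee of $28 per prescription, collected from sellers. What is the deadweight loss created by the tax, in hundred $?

Deadweight loss = $336 hundred.

Without the tax, 515 − 6P = P + 144 gives 7P = 371, so P* = $53 and Q* = 197.
With the tax collected from sellers, supply shifts: Qs = (P − 28) + 144.
New equilibrium: consumers pay $57, sellers receive $29, Q = 173. (Wedge: Pb − Ps = 28.)
Quantity falls by |ΔQ| = |197 − 173| = 24.
DWL = ½ · t · |ΔQ| = ½ · 28 · 24 = $336.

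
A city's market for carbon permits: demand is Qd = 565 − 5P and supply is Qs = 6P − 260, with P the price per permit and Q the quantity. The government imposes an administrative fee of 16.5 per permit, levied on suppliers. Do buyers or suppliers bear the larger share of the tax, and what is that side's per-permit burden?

Without the tax, 565 − 5P = 6P − 260 gives 11P = 825, so P* = 75 and Q* = 190.
With the tax collected from suppliers, supply shifts: Qs = 6(P − 16.5) − 260.
Solving gives Q = 145 with buyers paying 84 and suppliers receiving 67.5 (the 16.5 wedge).
Per-permit burden: buyers 9, suppliers 7.5.
Buyers take the larger share because demand is less price-elastic here (demand slope 5 vs supply slope 6).

Buyers bear the larger share: 9 per permit.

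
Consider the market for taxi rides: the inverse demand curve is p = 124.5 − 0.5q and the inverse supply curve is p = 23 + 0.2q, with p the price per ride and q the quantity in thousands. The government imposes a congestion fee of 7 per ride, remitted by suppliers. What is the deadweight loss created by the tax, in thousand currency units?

Deadweight loss = 35 thousand.

Inverting to q(p) form: qd = 249 − 2p; qs = 5p − 115.
Without the tax, 249 − 2p = 5p − 115 gives 7p = 364, so p* = 52 and q* = 145.
With the tax collected from suppliers, supply shifts: qs = 5(p − 7) − 115.
New equilibrium: buyers pay 57, suppliers receive 50, q = 135. (Wedge: pb − ps = 7.)
Quantity falls by |ΔQ| = |145 − 135| = 10.
DWL = ½ · t · |ΔQ| = ½ · 7 · 10 = 35.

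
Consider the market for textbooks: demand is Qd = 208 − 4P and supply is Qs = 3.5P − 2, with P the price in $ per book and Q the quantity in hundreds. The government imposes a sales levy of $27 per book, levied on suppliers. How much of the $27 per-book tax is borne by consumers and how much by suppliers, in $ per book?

Before the tax: set 208 − 4P = 3.5P − 2 → P* = $28, Q* = 96.
With the tax collected from suppliers, supply shifts: Qs = 3.5(P − 27) − 2.
Solving gives Q = 45.6 with consumers paying $40.6 and suppliers receiving $13.6 (the $27 wedge).
Burden on consumers: $12.6; on suppliers: $14.4. (They sum to $27.)

Consumers bear $12.6 per book; suppliers bear $14.4 per book.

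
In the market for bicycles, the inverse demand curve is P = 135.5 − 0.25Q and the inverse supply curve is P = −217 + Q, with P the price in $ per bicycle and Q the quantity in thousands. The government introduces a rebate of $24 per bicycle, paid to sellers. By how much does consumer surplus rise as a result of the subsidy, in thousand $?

Consumer surplus rises by $1399.68 thousand.

Rewrite in direct form: Qd = 542 − 4P and Qs = P + 217.
Before the subsidy: set 542 − 4P = P + 217 → P* = $65, Q* = 282.
With a per-unit subsidy paid to sellers, each receives P + 24 per unit sold, so supply becomes Qs = (P + 24) + 217.
Solving gives Q = 301.2 with buyers paying $60.2 and sellers receiving $84.2 (the $24 wedge).
ΔCS is the trapezoid between Q = 301.2 and Q = 282 of height $4.8: ½ · (282 + 301.2) · 4.8 = $1399.68.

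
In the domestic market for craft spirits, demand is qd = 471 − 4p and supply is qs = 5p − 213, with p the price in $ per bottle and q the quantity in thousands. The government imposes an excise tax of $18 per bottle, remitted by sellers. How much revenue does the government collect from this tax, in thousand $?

Tax revenue = $2286 thousand.

Without the tax, 471 − 4p = 5p − 213 gives 9p = 684, so p* = $76 and q* = 167.
With the tax collected from sellers, supply shifts: qs = 5(p − 18) − 213.
New equilibrium: buyers pay $86, sellers receive $68, q = 127. (Wedge: pb − ps = 18.)
Revenue = t · Q = 18 · 127 = $2286.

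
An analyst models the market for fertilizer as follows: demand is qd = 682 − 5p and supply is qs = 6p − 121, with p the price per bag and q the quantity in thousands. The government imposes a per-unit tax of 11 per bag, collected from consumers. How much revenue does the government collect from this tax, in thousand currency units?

Tax revenue = 3157 thousand.

Before the tax: set 682 − 5p = 6p − 121 → p* = 73, q* = 317.
With the tax collected from consumers, demand (in seller-price terms) shifts: qd = 682 − 5(p + 11).
Solving gives q = 287 with consumers paying 79 and producers receiving 68 (the 11 wedge).
Revenue = t · Q = 11 · 287 = 3157.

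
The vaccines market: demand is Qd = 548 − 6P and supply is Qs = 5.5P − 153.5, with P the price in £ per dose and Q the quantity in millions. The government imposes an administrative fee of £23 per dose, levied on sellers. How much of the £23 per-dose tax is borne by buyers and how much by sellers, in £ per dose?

Without the tax, 548 − 6P = 5.5P − 153.5 gives 11.5P = 701.5, so P* = £61 and Q* = 182.
With the tax collected from sellers, supply shifts: Qs = 5.5(P − 23) − 153.5.
New equilibrium: buyers pay £72, sellers receive £49, Q = 116. (Wedge: Pb − Ps = 23.)
Burden on buyers: £11; on sellers: £12. (They sum to £23.)
The less price-elastic side of the market bears the larger share of a per-unit tax.

Buyers bear £11 per dose; sellers bear £12 per dose.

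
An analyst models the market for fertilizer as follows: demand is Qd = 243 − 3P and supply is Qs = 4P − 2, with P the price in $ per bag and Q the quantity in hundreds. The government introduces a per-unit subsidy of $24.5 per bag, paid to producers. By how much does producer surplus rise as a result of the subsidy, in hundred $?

Without the subsidy, 243 − 3P = 4P − 2 gives 7P = 245, so P* = $35 and Q* = 138.
With a per-unit subsidy paid to producers, each receives P + 24.5 per unit sold, so supply becomes Qs = 4(P + 24.5) − 2.
New equilibrium: buyers pay $21, producers receive $45.5, Q = 180. (Wedge: Pb − Ps = −24.5.)
ΔPS is the trapezoid between Q = 180 and Q = 138 of height $10.5: ½ · (138 + 180) · 10.5 = $1669.5.

Producer surplus rises by $1669.5 hundred.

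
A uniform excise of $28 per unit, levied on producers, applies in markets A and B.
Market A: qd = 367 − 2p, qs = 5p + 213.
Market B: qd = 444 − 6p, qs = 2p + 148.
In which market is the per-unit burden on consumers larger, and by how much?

Market A, by $13.

Market A: pre-tax p* = $22, q* = 323; post-tax q = 283; per-unit burden on consumers = $20.
Market B: pre-tax p* = $37, q* = 222; post-tax q = 180; per-unit burden on consumers = $7.
Difference: $20 vs $7 → market A is larger by $13.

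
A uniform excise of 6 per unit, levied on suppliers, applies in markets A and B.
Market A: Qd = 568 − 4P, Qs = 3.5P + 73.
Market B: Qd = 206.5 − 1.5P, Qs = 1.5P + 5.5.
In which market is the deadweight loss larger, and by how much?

Market A, by 20.1.

Market A: pre-tax P* = 66, Q* = 304; post-tax Q = 292.8; deadweight loss = 33.6.
Market B: pre-tax P* = 67, Q* = 106; post-tax Q = 101.5; deadweight loss = 13.5.
Difference: 33.6 vs 13.5 → market A is larger by 20.1.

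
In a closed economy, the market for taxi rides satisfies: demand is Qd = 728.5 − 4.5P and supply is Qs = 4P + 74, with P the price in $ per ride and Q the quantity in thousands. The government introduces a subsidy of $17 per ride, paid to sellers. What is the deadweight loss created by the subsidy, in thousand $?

Without the subsidy, 728.5 − 4.5P = 4P + 74 gives 8.5P = 654.5, so P* = $77 and Q* = 382.
With a per-unit subsidy paid to sellers, each receives P + 17 per unit sold, so supply becomes Qs = 4(P + 17) + 74.
New equilibrium: consumers pay $69, sellers receive $86, Q = 418. (Wedge: Pb − Ps = −17.)
Quantity rises by |ΔQ| = |382 − 418| = 36.
DWL = ½ · t · |ΔQ| = ½ · 17 · 36 = $306.

Deadweight loss = $306 thousand.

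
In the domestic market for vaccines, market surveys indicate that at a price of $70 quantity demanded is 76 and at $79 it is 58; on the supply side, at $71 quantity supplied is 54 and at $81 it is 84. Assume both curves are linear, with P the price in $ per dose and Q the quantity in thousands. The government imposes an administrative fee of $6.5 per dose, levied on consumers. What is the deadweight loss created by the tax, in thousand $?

Demand slope: (58 − 76)/(79 − 70) = -2, so Qd = 216 − 2P.
Supply slope: (84 − 54)/(81 − 71) = 3, so Qs = 3P − 159.
Before the tax: set 216 − 2P = 3P − 159 → P* = $75, Q* = 66.
With the tax collected from consumers, demand (in seller-price terms) shifts: Qd = 216 − 2(P + 6.5).
Solving gives Q = 58.2 with consumers paying $78.9 and producers receiving $72.4 (the $6.5 wedge).
Quantity falls by |ΔQ| = |66 − 58.2| = 7.8.
DWL = ½ · t · |ΔQ| = ½ · 6.5 · 7.8 = $25.35.

Deadweight loss = $25.35 thousand.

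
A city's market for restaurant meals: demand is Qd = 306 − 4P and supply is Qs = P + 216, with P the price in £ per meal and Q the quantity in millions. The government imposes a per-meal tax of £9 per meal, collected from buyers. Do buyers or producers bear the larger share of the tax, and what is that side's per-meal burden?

Producers bear the larger share: £7.2 per meal.

Before the tax: set 306 − 4P = P + 216 → P* = £18, Q* = 234.
With the tax collected from buyers, demand (in seller-price terms) shifts: Qd = 306 − 4(P + 9).
Solving gives Q = 226.8 with buyers paying £19.8 and producers receiving £10.8 (the £9 wedge).
Per-meal burden: buyers £1.8, producers £7.2.
Producers take the larger share because supply is less price-elastic here (demand slope 4 vs supply slope 1).
The less price-elastic side of the market bears the larger share of a per-unit tax.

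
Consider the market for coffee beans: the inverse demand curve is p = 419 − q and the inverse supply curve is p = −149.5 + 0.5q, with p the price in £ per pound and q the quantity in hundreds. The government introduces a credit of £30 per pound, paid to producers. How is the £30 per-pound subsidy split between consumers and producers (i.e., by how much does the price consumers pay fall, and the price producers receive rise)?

Consumers gain £20 per pound; producers gain £10 per pound.

Inverting to q(p) form: qd = 419 − p; qs = 2p + 299.
Without the subsidy, 419 − p = 2p + 299 gives 3p = 120, so p* = £40 and q* = 379.
With a per-unit subsidy paid to producers, each receives p + 30 per unit sold, so supply becomes qs = 2(p + 30) + 299.
Solving gives q = 399 with consumers paying £20 and producers receiving £50 (the £30 wedge).
Gain to consumers: £20; to producers: £10. (They sum to £30.)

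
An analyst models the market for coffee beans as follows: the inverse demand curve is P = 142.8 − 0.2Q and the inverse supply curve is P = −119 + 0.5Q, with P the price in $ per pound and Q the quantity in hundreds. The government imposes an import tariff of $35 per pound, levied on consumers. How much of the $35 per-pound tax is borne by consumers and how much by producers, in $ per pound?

Consumers bear $10 per pound; producers bear $25 per pound.

Inverting to Q(P) form: Qd = 714 − 5P; Qs = 2P + 238.
Before the tax: set 714 − 5P = 2P + 238 → P* = $68, Q* = 374.
With the tax collected from consumers, demand (in seller-price terms) shifts: Qd = 714 − 5(P + 35).
Solving gives Q = 324 with consumers paying $78 and producers receiving $43 (the $35 wedge).
Burden on consumers: $10; on producers: $25. (They sum to $35.)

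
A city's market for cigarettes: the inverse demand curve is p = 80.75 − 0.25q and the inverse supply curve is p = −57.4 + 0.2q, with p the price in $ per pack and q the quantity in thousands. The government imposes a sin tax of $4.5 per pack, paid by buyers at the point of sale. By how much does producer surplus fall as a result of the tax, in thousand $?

Inverting to q(p) form: qd = 323 − 4p; qs = 5p + 287.
Before the tax: set 323 − 4p = 5p + 287 → p* = $4, q* = 307.
With the tax collected from buyers, demand (in seller-price terms) shifts: qd = 323 − 4(p + 4.5).
New equilibrium: buyers pay $6.5, producers receive $2, q = 297. (Wedge: pb − ps = 4.5.)
ΔPS is the trapezoid between Q = 297 and Q = 307 of height $2: ½ · (307 + 297) · 2 = $604.

Producer surplus falls by $604 thousand.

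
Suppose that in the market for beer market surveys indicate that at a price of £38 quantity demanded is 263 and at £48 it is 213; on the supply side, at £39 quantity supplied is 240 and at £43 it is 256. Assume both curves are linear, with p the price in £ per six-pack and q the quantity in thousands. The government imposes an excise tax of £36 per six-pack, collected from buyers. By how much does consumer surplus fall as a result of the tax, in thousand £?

Demand slope: (213 − 263)/(48 − 38) = -5, so qd = 453 − 5p.
Supply slope: (256 − 240)/(43 − 39) = 4, so qs = 4p + 84.
Before the tax: set 453 − 5p = 4p + 84 → p* = £41, q* = 248.
With the tax collected from buyers, demand (in seller-price terms) shifts: qd = 453 − 5(p + 36).
Solving gives q = 168 with buyers paying £57 and sellers receiving £21 (the £36 wedge).
ΔCS is the trapezoid between Q = 168 and Q = 248 of height £16: ½ · (248 + 168) · 16 = £3328.

Consumer surplus falls by £3328 thousand.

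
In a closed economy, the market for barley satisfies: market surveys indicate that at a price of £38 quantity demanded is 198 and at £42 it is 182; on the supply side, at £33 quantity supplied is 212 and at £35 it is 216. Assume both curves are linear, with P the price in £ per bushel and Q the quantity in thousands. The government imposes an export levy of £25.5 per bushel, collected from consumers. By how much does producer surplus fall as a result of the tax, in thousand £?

Producer surplus falls by £3349 thousand.

Demand slope: (182 − 198)/(42 − 38) = -4, so Qd = 350 − 4P.
Supply slope: (216 − 212)/(35 − 33) = 2, so Qs = 2P + 146.
Without the tax, 350 − 4P = 2P + 146 gives 6P = 204, so P* = £34 and Q* = 214.
With the tax collected from consumers, demand (in seller-price terms) shifts: Qd = 350 − 4(P + 25.5).
Solving gives Q = 180 with consumers paying £42.5 and suppliers receiving £17 (the £25.5 wedge).
ΔPS is the trapezoid between Q = 180 and Q = 214 of height £17: ½ · (214 + 180) · 17 = £3349.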